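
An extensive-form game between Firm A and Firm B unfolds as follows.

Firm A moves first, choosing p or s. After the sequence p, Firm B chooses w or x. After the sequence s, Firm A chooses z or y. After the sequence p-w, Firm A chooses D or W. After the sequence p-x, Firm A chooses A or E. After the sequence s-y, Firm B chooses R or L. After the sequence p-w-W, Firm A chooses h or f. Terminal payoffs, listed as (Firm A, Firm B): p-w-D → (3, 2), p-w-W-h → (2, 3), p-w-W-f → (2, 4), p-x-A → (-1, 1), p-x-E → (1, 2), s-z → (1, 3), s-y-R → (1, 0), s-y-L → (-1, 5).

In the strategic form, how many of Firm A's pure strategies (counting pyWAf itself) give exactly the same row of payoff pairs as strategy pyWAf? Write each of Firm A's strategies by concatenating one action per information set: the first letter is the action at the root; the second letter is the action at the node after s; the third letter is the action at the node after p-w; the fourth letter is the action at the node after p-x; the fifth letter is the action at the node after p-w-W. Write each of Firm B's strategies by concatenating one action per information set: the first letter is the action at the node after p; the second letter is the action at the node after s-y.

Row for pyWAf (columns wR, wL, xR, xL): (2,4) (2,4) (-1,1) (-1,1).
Under pyWAf, Firm A's choice at the node after s can never be reached regardless of what Firm B does, so varying those choices leaves every outcome unchanged.
Holding the reachable choices fixed and varying the unreachable one freely already gives 2 equivalent strategies.
No other strategy reproduces this row, so those 2 are the full class: pzWAf, pyWAf.

2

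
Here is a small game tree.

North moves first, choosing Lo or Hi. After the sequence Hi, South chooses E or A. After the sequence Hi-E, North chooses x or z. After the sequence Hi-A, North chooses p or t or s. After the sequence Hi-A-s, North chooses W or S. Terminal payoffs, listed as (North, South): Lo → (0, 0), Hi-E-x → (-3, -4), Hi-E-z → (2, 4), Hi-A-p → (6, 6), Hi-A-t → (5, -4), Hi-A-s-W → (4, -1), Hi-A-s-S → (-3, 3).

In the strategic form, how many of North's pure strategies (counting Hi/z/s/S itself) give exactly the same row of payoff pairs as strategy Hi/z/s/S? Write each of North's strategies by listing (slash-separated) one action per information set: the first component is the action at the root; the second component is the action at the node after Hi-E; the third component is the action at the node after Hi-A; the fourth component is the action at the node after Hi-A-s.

Row for Hi/z/s/S (columns E, A): (2,4) (-3,3).
Every one of North's information sets is on the play path for some reply by South when North follows Hi/z/s/S.
Changing the action at any of them therefore changes at least one column, so only Hi/z/s/S itself gives this row.

1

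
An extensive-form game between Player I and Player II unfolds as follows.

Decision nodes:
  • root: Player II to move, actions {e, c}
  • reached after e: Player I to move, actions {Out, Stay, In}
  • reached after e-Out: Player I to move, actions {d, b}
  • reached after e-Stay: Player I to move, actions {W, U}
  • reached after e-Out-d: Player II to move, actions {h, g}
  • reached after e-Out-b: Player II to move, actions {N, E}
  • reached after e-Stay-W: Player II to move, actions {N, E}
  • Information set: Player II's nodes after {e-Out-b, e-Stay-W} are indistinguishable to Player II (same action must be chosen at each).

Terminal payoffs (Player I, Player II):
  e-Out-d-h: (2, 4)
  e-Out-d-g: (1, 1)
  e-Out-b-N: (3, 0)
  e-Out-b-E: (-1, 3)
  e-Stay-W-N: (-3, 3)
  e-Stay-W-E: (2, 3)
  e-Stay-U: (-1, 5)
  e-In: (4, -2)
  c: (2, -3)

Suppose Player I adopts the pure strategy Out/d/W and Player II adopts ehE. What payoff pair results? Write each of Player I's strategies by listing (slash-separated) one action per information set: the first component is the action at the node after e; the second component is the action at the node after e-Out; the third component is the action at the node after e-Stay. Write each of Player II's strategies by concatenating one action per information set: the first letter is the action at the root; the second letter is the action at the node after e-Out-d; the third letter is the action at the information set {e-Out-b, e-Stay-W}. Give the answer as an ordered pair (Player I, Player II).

(2, 4)

Trace the play path from the root:
  Player II plays e
  Player I plays Out at [e]
  Player I plays d at [e-Out]
  Player II plays h at [e-Out-d]
→ terminal payoff (2, 4).
(Player I's choice at the node after e-Stay is never reached on this path, so it doesn't affect the outcome.)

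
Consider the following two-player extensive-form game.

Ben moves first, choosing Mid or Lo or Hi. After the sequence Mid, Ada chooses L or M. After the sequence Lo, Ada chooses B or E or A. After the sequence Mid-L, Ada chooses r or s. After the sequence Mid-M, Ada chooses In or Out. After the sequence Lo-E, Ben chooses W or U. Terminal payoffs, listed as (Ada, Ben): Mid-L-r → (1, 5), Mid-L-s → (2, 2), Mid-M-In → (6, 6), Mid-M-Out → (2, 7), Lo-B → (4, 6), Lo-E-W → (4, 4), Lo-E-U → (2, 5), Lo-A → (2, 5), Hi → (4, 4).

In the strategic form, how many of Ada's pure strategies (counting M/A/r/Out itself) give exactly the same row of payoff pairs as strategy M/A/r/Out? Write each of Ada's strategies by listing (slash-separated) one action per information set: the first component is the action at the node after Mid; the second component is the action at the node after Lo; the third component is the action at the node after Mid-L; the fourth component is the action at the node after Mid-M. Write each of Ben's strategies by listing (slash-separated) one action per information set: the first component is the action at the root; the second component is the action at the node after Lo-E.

Row for M/A/r/Out (columns Mid/W, Mid/U, Lo/W, Lo/U, Hi/W, Hi/U): (2,7) (2,7) (2,5) (2,5) (4,4) (4,4).
Under M/A/r/Out, Ada's choice at the node after Mid-L can never be reached regardless of what Ben does, so varying those choices leaves every outcome unchanged.
Holding the reachable choices fixed and varying the unreachable one freely already gives 2 equivalent strategies.
No other strategy reproduces this row, so those 2 are the full class: M/A/r/Out, M/A/s/Out.

2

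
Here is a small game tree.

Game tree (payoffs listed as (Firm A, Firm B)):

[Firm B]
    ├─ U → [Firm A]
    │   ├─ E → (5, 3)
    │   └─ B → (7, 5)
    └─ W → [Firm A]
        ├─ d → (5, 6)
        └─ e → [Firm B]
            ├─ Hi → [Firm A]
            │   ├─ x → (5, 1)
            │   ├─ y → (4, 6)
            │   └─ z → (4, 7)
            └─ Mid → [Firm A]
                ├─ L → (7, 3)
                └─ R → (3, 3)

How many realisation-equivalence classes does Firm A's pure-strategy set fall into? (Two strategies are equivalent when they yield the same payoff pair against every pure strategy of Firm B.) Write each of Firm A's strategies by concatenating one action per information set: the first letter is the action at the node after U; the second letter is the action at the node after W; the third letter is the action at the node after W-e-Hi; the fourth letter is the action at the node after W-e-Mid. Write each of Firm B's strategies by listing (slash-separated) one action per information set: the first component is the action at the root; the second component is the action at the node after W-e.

Firm A has 24 pure strategies: EdxL, EdxR, EdyL, EdyR, EdzL, EdzR, EexL, EexR, EeyL, EeyR, EezL, EezR, BdxL, BdxR, BdyL, BdyR, BdzL, BdzR, BexL, BexR, BeyL, BeyR, BezL, BezR. Columns: U/Hi, U/Mid, W/Hi, W/Mid.
{EdxL, EdxR, EdyL, EdyR, EdzL, EdzR} → row (5,3) (5,3) (5,6) (5,6)
{EexL} → row (5,3) (5,3) (5,1) (7,3)
{EexR} → row (5,3) (5,3) (5,1) (3,3)
{EeyL} → row (5,3) (5,3) (4,6) (7,3)
{EeyR} → row (5,3) (5,3) (4,6) (3,3)
{EezL} → row (5,3) (5,3) (4,7) (7,3)
{EezR} → row (5,3) (5,3) (4,7) (3,3)
{BdxL, BdxR, BdyL, BdyR, BdzL, BdzR} → row (7,5) (7,5) (5,6) (5,6)
{BexL} → row (7,5) (7,5) (5,1) (7,3)
{BexR} → row (7,5) (7,5) (5,1) (3,3)
{BeyL} → row (7,5) (7,5) (4,6) (7,3)
{BeyR} → row (7,5) (7,5) (4,6) (3,3)
{BezL} → row (7,5) (7,5) (4,7) (7,3)
{BezR} → row (7,5) (7,5) (4,7) (3,3)
That's 14 distinct rows out of 24 strategies.

14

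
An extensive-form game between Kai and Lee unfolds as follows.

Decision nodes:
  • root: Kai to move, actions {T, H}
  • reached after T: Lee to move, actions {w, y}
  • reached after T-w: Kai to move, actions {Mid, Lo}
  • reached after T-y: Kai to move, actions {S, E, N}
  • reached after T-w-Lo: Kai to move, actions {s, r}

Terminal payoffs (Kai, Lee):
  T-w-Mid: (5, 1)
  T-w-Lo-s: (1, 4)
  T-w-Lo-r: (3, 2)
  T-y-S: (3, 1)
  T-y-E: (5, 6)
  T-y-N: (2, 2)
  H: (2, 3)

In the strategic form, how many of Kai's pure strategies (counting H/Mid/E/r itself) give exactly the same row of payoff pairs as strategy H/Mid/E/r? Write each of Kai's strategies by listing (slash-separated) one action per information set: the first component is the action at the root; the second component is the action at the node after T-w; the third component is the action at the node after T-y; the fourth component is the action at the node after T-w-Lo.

12

Row for H/Mid/E/r (columns w, y): (2,3) (2,3).
Under H/Mid/E/r, Kai's choice at the node after T-w and at the node after T-y and at the node after T-w-Lo can never be reached regardless of what Lee does, so varying those choices leaves every outcome unchanged.
Holding the reachable choices fixed and varying the unreachable ones freely already gives 2 × 3 × 2 = 12 equivalent strategies.
No other strategy reproduces this row, so those 12 are the full class: H/Mid/S/s, H/Mid/S/r, H/Mid/E/s, H/Mid/E/r, H/Mid/N/s, H/Mid/N/r, H/Lo/S/s, H/Lo/S/r, H/Lo/E/s, H/Lo/E/r, H/Lo/N/s, H/Lo/N/r.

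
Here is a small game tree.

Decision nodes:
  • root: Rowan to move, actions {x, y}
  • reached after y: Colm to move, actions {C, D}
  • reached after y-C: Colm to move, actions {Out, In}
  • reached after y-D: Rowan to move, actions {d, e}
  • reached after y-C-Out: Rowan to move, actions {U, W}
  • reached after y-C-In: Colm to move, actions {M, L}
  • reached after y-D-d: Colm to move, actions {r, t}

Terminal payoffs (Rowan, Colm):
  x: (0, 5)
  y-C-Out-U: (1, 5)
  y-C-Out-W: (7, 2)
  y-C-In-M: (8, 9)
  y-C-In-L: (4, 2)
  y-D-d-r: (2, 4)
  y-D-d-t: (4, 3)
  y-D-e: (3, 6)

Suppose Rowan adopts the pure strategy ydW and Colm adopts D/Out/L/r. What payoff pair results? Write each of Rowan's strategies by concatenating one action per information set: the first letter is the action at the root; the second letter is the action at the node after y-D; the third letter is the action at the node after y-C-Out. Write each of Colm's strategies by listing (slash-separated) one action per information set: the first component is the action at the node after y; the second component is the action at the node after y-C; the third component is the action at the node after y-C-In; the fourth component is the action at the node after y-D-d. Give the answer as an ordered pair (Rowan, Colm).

Trace the play path from the root:
  Rowan plays y
  Colm plays D at [y]
  Rowan plays d at [y-D]
  Colm plays r at [y-D-d]
→ terminal payoff (2, 4).
(Rowan's choice at the node after y-C-Out is never reached on this path, so it doesn't affect the outcome.)

(2, 4)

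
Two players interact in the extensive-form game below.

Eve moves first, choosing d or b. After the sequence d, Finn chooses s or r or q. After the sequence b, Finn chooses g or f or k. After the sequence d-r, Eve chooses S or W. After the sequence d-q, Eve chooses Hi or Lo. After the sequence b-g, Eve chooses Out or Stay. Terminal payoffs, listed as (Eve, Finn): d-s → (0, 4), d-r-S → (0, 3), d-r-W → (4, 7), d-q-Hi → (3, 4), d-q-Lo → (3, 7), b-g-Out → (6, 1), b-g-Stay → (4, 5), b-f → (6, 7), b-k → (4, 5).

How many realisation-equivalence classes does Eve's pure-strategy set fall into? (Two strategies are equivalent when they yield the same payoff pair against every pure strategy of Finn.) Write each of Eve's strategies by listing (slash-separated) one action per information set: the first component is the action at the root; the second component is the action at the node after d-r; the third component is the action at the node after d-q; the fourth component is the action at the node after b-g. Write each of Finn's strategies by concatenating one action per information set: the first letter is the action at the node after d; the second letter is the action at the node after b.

Eve has 16 pure strategies: d/S/Hi/Out, d/S/Hi/Stay, d/S/Lo/Out, d/S/Lo/Stay, d/W/Hi/Out, d/W/Hi/Stay, d/W/Lo/Out, d/W/Lo/Stay, b/S/Hi/Out, b/S/Hi/Stay, b/S/Lo/Out, b/S/Lo/Stay, b/W/Hi/Out, b/W/Hi/Stay, b/W/Lo/Out, b/W/Lo/Stay. Columns: sg, sf, sk, rg, rf, rk, qg, qf, qk.
{d/S/Hi/Out, d/S/Hi/Stay} → row (0,4) (0,4) (0,4) (0,3) (0,3) (0,3) (3,4) (3,4) (3,4)
{d/S/Lo/Out, d/S/Lo/Stay} → row (0,4) (0,4) (0,4) (0,3) (0,3) (0,3) (3,7) (3,7) (3,7)
{d/W/Hi/Out, d/W/Hi/Stay} → row (0,4) (0,4) (0,4) (4,7) (4,7) (4,7) (3,4) (3,4) (3,4)
{d/W/Lo/Out, d/W/Lo/Stay} → row (0,4) (0,4) (0,4) (4,7) (4,7) (4,7) (3,7) (3,7) (3,7)
{b/S/Hi/Out, b/S/Lo/Out, b/W/Hi/Out, b/W/Lo/Out} → row (6,1) (6,7) (4,5) (6,1) (6,7) (4,5) (6,1) (6,7) (4,5)
{b/S/Hi/Stay, b/S/Lo/Stay, b/W/Hi/Stay, b/W/Lo/Stay} → row (4,5) (6,7) (4,5) (4,5) (6,7) (4,5) (4,5) (6,7) (4,5)
That's 6 distinct rows out of 16 strategies.

6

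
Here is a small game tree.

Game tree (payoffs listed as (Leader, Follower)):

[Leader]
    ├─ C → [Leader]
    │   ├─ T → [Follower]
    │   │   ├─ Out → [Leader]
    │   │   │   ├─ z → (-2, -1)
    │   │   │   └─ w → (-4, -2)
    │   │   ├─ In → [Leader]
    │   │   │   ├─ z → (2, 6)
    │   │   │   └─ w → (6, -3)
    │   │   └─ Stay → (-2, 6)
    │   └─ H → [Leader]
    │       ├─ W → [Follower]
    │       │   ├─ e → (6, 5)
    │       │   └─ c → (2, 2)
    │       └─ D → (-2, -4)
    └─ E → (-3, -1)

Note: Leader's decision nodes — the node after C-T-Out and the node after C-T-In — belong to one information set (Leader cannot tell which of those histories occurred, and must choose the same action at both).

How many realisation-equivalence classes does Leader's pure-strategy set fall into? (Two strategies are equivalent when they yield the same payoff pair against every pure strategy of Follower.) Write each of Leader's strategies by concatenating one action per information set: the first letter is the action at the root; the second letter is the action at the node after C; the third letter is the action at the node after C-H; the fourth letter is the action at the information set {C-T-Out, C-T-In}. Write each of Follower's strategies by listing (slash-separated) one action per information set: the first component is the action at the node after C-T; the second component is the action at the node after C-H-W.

5

Leader has 16 pure strategies: CTWz, CTWw, CTDz, CTDw, CHWz, CHWw, CHDz, CHDw, ETWz, ETWw, ETDz, ETDw, EHWz, EHWw, EHDz, EHDw. Columns: Out/e, Out/c, In/e, In/c, Stay/e, Stay/c.
{CTWz, CTDz} → row (-2,-1) (-2,-1) (2,6) (2,6) (-2,6) (-2,6)
{CTWw, CTDw} → row (-4,-2) (-4,-2) (6,-3) (6,-3) (-2,6) (-2,6)
{CHWz, CHWw} → row (6,5) (2,2) (6,5) (2,2) (6,5) (2,2)
{CHDz, CHDw} → row (-2,-4) (-2,-4) (-2,-4) (-2,-4) (-2,-4) (-2,-4)
{ETWz, ETWw, ETDz, ETDw, EHWz, EHWw, EHDz, EHDw} → row (-3,-1) (-3,-1) (-3,-1) (-3,-1) (-3,-1) (-3,-1)
That's 5 distinct rows out of 16 strategies.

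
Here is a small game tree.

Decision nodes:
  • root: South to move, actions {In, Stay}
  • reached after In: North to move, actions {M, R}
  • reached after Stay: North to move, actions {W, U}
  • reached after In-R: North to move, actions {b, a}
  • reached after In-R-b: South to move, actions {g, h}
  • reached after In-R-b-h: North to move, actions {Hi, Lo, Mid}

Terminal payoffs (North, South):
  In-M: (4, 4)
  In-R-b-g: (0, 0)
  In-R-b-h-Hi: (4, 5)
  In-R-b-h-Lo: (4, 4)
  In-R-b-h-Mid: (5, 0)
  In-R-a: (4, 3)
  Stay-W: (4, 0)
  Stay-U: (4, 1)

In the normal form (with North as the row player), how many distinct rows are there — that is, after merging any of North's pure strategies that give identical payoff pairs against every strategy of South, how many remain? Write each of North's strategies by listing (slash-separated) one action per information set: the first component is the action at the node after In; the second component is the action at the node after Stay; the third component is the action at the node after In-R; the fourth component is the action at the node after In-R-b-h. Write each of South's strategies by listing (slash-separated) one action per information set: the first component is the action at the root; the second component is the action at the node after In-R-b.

10

North has 24 pure strategies: M/W/b/Hi, M/W/b/Lo, M/W/b/Mid, M/W/a/Hi, M/W/a/Lo, M/W/a/Mid, M/U/b/Hi, M/U/b/Lo, M/U/b/Mid, M/U/a/Hi, M/U/a/Lo, M/U/a/Mid, R/W/b/Hi, R/W/b/Lo, R/W/b/Mid, R/W/a/Hi, R/W/a/Lo, R/W/a/Mid, R/U/b/Hi, R/U/b/Lo, R/U/b/Mid, R/U/a/Hi, R/U/a/Lo, R/U/a/Mid. Columns: In/g, In/h, Stay/g, Stay/h.
{M/W/b/Hi, M/W/b/Lo, M/W/b/Mid, M/W/a/Hi, M/W/a/Lo, M/W/a/Mid} → row (4,4) (4,4) (4,0) (4,0)
{M/U/b/Hi, M/U/b/Lo, M/U/b/Mid, M/U/a/Hi, M/U/a/Lo, M/U/a/Mid} → row (4,4) (4,4) (4,1) (4,1)
{R/W/b/Hi} → row (0,0) (4,5) (4,0) (4,0)
{R/W/b/Lo} → row (0,0) (4,4) (4,0) (4,0)
{R/W/b/Mid} → row (0,0) (5,0) (4,0) (4,0)
{R/W/a/Hi, R/W/a/Lo, R/W/a/Mid} → row (4,3) (4,3) (4,0) (4,0)
{R/U/b/Hi} → row (0,0) (4,5) (4,1) (4,1)
{R/U/b/Lo} → row (0,0) (4,4) (4,1) (4,1)
{R/U/b/Mid} → row (0,0) (5,0) (4,1) (4,1)
{R/U/a/Hi, R/U/a/Lo, R/U/a/Mid} → row (4,3) (4,3) (4,1) (4,1)
That's 10 distinct rows out of 24 strategies.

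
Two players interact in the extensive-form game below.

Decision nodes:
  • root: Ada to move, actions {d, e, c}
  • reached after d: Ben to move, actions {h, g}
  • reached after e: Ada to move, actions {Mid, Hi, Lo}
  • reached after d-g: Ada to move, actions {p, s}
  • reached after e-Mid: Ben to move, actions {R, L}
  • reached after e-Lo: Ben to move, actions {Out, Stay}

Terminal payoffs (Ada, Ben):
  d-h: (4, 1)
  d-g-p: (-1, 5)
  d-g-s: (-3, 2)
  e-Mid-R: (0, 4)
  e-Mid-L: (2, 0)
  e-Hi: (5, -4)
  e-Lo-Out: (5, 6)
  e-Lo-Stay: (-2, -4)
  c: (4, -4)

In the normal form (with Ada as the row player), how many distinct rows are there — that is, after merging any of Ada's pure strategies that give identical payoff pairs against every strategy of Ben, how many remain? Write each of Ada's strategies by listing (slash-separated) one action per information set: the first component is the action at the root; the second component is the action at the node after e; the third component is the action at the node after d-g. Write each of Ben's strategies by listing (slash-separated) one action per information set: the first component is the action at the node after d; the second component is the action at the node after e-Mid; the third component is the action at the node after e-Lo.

6

Ada has 18 pure strategies: d/Mid/p, d/Mid/s, d/Hi/p, d/Hi/s, d/Lo/p, d/Lo/s, e/Mid/p, e/Mid/s, e/Hi/p, e/Hi/s, e/Lo/p, e/Lo/s, c/Mid/p, c/Mid/s, c/Hi/p, c/Hi/s, c/Lo/p, c/Lo/s. Columns: h/R/Out, h/R/Stay, h/L/Out, h/L/Stay, g/R/Out, g/R/Stay, g/L/Out, g/L/Stay.
{d/Mid/p, d/Hi/p, d/Lo/p} → row (4,1) (4,1) (4,1) (4,1) (-1,5) (-1,5) (-1,5) (-1,5)
{d/Mid/s, d/Hi/s, d/Lo/s} → row (4,1) (4,1) (4,1) (4,1) (-3,2) (-3,2) (-3,2) (-3,2)
{e/Mid/p, e/Mid/s} → row (0,4) (0,4) (2,0) (2,0) (0,4) (0,4) (2,0) (2,0)
{e/Hi/p, e/Hi/s} → row (5,-4) (5,-4) (5,-4) (5,-4) (5,-4) (5,-4) (5,-4) (5,-4)
{e/Lo/p, e/Lo/s} → row (5,6) (-2,-4) (5,6) (-2,-4) (5,6) (-2,-4) (5,6) (-2,-4)
{c/Mid/p, c/Mid/s, c/Hi/p, c/Hi/s, c/Lo/p, c/Lo/s} → row (4,-4) (4,-4) (4,-4) (4,-4) (4,-4) (4,-4) (4,-4) (4,-4)
That's 6 distinct rows out of 18 strategies.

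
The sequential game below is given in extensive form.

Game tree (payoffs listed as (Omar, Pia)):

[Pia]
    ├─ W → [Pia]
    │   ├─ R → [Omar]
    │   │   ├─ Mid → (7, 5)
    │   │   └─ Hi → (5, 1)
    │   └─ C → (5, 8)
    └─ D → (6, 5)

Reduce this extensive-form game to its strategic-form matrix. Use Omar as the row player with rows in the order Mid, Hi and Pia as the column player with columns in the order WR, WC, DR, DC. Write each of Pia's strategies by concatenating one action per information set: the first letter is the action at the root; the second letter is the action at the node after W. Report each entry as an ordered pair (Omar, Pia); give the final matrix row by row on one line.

           WR       WC       DR       DC
 Mid    (7,5)    (5,8)    (6,5)    (6,5)
  Hi    (5,1)    (5,8)    (6,5)    (6,5)

Mid: (7,5) (5,8) (6,5) (6,5) | Hi: (5,1) (5,8) (6,5) (6,5)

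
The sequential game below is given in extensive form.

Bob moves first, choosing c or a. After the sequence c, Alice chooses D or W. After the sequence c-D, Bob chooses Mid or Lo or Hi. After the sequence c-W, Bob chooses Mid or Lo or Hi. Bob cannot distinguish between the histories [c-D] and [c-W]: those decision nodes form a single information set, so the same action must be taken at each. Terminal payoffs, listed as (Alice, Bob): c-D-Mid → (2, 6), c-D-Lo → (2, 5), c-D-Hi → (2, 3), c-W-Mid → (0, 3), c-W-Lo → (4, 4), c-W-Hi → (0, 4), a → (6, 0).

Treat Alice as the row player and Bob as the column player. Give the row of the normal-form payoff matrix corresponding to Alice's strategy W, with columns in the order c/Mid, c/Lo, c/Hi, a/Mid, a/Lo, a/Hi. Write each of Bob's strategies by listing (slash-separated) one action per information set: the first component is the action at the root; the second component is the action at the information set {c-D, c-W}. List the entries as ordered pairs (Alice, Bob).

vs c/Mid: Bob plays c → Alice plays W at [c] → Bob plays Mid at [c-W] → (0, 3)
vs c/Lo: Bob plays c → Alice plays W at [c] → Bob plays Lo at [c-W] → (4, 4)
vs c/Hi: Bob plays c → Alice plays W at [c] → Bob plays Hi at [c-W] → (0, 4)
vs a/Mid: Bob plays a → (6, 0)
vs a/Lo: Bob plays a → (6, 0)
vs a/Hi: Bob plays a → (6, 0)

(0,3) (4,4) (0,4) (6,0) (6,0) (6,0)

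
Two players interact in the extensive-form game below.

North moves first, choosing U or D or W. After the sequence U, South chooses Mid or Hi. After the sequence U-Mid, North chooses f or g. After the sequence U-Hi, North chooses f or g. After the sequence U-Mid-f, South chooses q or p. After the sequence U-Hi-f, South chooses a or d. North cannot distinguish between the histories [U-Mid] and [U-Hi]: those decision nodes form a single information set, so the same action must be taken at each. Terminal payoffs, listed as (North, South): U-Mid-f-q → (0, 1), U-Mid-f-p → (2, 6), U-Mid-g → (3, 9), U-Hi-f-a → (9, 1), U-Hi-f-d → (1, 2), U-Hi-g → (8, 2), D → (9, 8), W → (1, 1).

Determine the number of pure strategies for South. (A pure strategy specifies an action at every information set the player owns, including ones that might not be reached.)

8

South owns the node after U with actions {Mid, Hi} — two choices.
South owns the node after U-Mid-f with actions {q, p} — two choices.
South owns the node after U-Hi-f with actions {a, d} — two choices.
A pure strategy fixes one action at each information set independently, so the count is the product 2 × 2 × 2 = 8.
(For reference, North has 6 pure strategies, giving a 8×6 normal-form matrix.)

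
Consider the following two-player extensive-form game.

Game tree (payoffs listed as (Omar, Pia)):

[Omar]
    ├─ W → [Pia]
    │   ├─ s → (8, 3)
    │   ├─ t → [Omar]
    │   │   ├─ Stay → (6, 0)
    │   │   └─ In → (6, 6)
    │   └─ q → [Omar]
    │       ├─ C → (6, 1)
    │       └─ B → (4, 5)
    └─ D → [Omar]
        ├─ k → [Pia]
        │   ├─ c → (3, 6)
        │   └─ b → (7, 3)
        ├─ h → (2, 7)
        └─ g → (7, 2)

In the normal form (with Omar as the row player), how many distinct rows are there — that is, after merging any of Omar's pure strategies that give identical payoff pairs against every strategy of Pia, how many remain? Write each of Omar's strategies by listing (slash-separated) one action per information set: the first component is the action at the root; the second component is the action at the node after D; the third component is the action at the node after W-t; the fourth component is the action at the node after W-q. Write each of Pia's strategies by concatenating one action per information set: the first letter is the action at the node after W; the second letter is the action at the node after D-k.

7

Omar has 24 pure strategies: W/k/Stay/C, W/k/Stay/B, W/k/In/C, W/k/In/B, W/h/Stay/C, W/h/Stay/B, W/h/In/C, W/h/In/B, W/g/Stay/C, W/g/Stay/B, W/g/In/C, W/g/In/B, D/k/Stay/C, D/k/Stay/B, D/k/In/C, D/k/In/B, D/h/Stay/C, D/h/Stay/B, D/h/In/C, D/h/In/B, D/g/Stay/C, D/g/Stay/B, D/g/In/C, D/g/In/B. Columns: sc, sb, tc, tb, qc, qb.
{W/k/Stay/C, W/h/Stay/C, W/g/Stay/C} → row (8,3) (8,3) (6,0) (6,0) (6,1) (6,1)
{W/k/Stay/B, W/h/Stay/B, W/g/Stay/B} → row (8,3) (8,3) (6,0) (6,0) (4,5) (4,5)
{W/k/In/C, W/h/In/C, W/g/In/C} → row (8,3) (8,3) (6,6) (6,6) (6,1) (6,1)
{W/k/In/B, W/h/In/B, W/g/In/B} → row (8,3) (8,3) (6,6) (6,6) (4,5) (4,5)
{D/k/Stay/C, D/k/Stay/B, D/k/In/C, D/k/In/B} → row (3,6) (7,3) (3,6) (7,3) (3,6) (7,3)
{D/h/Stay/C, D/h/Stay/B, D/h/In/C, D/h/In/B} → row (2,7) (2,7) (2,7) (2,7) (2,7) (2,7)
{D/g/Stay/C, D/g/Stay/B, D/g/In/C, D/g/In/B} → row (7,2) (7,2) (7,2) (7,2) (7,2) (7,2)
That's 7 distinct rows out of 24 strategies.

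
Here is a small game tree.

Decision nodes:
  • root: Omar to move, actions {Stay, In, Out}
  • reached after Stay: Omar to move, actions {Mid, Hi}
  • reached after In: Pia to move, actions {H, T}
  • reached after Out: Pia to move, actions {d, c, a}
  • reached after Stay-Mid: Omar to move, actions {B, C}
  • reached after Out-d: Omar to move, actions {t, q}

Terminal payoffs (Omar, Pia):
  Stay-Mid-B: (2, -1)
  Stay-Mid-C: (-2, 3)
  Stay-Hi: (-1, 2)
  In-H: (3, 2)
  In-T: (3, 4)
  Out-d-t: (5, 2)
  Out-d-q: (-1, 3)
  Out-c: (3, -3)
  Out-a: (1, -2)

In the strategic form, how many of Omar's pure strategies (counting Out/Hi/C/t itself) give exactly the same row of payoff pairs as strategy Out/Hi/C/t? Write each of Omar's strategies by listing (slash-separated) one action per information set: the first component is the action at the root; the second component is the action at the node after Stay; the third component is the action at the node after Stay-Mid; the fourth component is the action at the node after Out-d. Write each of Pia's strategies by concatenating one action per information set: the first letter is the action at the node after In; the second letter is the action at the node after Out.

4

Row for Out/Hi/C/t (columns Hd, Hc, Ha, Td, Tc, Ta): (5,2) (3,-3) (1,-2) (5,2) (3,-3) (1,-2).
Under Out/Hi/C/t, Omar's choice at the node after Stay and at the node after Stay-Mid can never be reached regardless of what Pia does, so varying those choices leaves every outcome unchanged.
Holding the reachable choices fixed and varying the unreachable ones freely already gives 2 × 2 = 4 equivalent strategies.
No other strategy reproduces this row, so those 4 are the full class: Out/Mid/B/t, Out/Mid/C/t, Out/Hi/B/t, Out/Hi/C/t.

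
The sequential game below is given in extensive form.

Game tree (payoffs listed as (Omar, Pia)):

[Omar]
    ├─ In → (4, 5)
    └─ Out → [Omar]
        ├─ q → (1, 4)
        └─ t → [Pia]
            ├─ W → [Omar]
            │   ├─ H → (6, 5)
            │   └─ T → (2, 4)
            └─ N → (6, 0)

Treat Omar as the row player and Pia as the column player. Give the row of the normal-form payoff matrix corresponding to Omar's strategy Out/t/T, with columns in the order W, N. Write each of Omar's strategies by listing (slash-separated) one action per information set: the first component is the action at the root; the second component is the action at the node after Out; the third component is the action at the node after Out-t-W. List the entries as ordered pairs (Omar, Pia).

(2,4) (6,0)

vs W: Omar plays Out → Omar plays t at [Out] → Pia plays W at [Out-t] → Omar plays T at [Out-t-W] → (2, 4)
vs N: Omar plays Out → Omar plays t at [Out] → Pia plays N at [Out-t] → (6, 0)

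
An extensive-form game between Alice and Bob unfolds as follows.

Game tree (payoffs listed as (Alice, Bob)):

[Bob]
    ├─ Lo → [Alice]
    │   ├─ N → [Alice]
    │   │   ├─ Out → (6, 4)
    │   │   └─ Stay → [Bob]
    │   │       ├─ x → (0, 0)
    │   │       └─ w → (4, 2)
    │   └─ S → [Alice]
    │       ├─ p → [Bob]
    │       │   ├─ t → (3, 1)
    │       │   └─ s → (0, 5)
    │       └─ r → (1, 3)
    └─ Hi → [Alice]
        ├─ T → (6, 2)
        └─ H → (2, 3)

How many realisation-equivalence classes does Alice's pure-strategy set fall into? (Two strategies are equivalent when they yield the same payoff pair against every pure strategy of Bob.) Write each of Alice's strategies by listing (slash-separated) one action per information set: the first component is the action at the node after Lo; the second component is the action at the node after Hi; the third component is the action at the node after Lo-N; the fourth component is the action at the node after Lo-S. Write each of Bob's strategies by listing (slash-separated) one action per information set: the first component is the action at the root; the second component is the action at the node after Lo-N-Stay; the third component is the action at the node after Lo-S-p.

8

Alice has 16 pure strategies: N/T/Out/p, N/T/Out/r, N/T/Stay/p, N/T/Stay/r, N/H/Out/p, N/H/Out/r, N/H/Stay/p, N/H/Stay/r, S/T/Out/p, S/T/Out/r, S/T/Stay/p, S/T/Stay/r, S/H/Out/p, S/H/Out/r, S/H/Stay/p, S/H/Stay/r. Columns: Lo/x/t, Lo/x/s, Lo/w/t, Lo/w/s, Hi/x/t, Hi/x/s, Hi/w/t, Hi/w/s.
{N/T/Out/p, N/T/Out/r} → row (6,4) (6,4) (6,4) (6,4) (6,2) (6,2) (6,2) (6,2)
{N/T/Stay/p, N/T/Stay/r} → row (0,0) (0,0) (4,2) (4,2) (6,2) (6,2) (6,2) (6,2)
{N/H/Out/p, N/H/Out/r} → row (6,4) (6,4) (6,4) (6,4) (2,3) (2,3) (2,3) (2,3)
{N/H/Stay/p, N/H/Stay/r} → row (0,0) (0,0) (4,2) (4,2) (2,3) (2,3) (2,3) (2,3)
{S/T/Out/p, S/T/Stay/p} → row (3,1) (0,5) (3,1) (0,5) (6,2) (6,2) (6,2) (6,2)
{S/T/Out/r, S/T/Stay/r} → row (1,3) (1,3) (1,3) (1,3) (6,2) (6,2) (6,2) (6,2)
{S/H/Out/p, S/H/Stay/p} → row (3,1) (0,5) (3,1) (0,5) (2,3) (2,3) (2,3) (2,3)
{S/H/Out/r, S/H/Stay/r} → row (1,3) (1,3) (1,3) (1,3) (2,3) (2,3) (2,3) (2,3)
That's 8 distinct rows out of 16 strategies.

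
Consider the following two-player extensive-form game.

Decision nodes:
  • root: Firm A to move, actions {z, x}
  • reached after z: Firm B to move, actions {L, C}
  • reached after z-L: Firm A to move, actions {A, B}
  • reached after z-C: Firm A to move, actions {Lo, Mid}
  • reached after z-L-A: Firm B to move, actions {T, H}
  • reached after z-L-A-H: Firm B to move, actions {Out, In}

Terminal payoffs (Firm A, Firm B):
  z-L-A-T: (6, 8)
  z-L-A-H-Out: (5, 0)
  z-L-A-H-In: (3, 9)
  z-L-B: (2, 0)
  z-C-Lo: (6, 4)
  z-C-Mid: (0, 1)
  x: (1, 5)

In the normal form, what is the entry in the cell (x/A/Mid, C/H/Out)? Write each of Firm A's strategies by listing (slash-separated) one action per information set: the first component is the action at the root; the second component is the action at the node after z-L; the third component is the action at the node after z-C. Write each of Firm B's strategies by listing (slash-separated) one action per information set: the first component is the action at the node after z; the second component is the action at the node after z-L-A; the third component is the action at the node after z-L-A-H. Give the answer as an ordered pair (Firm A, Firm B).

Trace the play path from the root:
  Firm A plays x
→ terminal payoff (1, 5).
(Firm A's choice at the node after z-L is never reached on this path, so it doesn't affect the outcome.)

(1, 5)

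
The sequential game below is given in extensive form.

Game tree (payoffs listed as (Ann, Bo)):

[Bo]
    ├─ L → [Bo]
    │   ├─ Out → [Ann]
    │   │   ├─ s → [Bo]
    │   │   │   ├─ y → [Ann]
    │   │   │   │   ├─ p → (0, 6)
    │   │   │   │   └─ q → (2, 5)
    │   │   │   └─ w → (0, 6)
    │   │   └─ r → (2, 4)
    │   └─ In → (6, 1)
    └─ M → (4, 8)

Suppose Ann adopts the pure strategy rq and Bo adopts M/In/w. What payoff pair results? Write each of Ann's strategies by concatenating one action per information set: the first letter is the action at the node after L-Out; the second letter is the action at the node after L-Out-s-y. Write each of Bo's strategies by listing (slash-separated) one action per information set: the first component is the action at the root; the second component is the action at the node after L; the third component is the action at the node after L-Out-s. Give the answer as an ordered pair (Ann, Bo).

Trace the play path from the root:
  Bo plays M
→ terminal payoff (4, 8).
(Ann's choice at the node after L-Out is never reached on this path, so it doesn't affect the outcome.)

(4, 8)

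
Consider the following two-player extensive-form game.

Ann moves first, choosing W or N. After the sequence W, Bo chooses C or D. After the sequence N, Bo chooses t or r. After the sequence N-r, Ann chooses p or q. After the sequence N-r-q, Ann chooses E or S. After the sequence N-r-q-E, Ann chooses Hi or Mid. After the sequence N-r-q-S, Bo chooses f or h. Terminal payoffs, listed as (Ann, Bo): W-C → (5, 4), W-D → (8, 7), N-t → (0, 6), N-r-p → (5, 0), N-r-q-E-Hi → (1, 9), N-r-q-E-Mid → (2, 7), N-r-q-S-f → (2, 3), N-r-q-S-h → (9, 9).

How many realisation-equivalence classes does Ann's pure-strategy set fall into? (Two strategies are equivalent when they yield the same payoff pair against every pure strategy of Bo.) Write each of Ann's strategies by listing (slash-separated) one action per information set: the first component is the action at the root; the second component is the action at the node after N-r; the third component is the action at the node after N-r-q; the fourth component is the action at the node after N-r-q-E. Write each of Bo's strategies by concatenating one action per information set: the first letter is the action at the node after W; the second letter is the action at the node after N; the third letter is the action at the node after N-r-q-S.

Ann has 16 pure strategies: W/p/E/Hi, W/p/E/Mid, W/p/S/Hi, W/p/S/Mid, W/q/E/Hi, W/q/E/Mid, W/q/S/Hi, W/q/S/Mid, N/p/E/Hi, N/p/E/Mid, N/p/S/Hi, N/p/S/Mid, N/q/E/Hi, N/q/E/Mid, N/q/S/Hi, N/q/S/Mid. Columns: Ctf, Cth, Crf, Crh, Dtf, Dth, Drf, Drh.
{W/p/E/Hi, W/p/E/Mid, W/p/S/Hi, W/p/S/Mid, W/q/E/Hi, W/q/E/Mid, W/q/S/Hi, W/q/S/Mid} → row (5,4) (5,4) (5,4) (5,4) (8,7) (8,7) (8,7) (8,7)
{N/p/E/Hi, N/p/E/Mid, N/p/S/Hi, N/p/S/Mid} → row (0,6) (0,6) (5,0) (5,0) (0,6) (0,6) (5,0) (5,0)
{N/q/E/Hi} → row (0,6) (0,6) (1,9) (1,9) (0,6) (0,6) (1,9) (1,9)
{N/q/E/Mid} → row (0,6) (0,6) (2,7) (2,7) (0,6) (0,6) (2,7) (2,7)
{N/q/S/Hi, N/q/S/Mid} → row (0,6) (0,6) (2,3) (9,9) (0,6) (0,6) (2,3) (9,9)
That's 5 distinct rows out of 16 strategies.

5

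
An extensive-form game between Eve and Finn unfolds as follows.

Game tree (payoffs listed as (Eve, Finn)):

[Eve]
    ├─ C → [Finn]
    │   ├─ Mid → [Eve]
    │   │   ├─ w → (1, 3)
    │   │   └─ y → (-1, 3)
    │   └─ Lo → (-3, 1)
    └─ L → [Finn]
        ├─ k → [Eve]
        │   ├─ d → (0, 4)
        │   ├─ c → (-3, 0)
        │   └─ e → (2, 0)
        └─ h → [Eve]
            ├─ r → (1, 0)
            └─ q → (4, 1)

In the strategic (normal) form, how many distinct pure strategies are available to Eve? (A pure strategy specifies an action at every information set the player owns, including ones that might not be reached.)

24

Eve owns the root with actions {C, L} — two choices.
Eve owns the node after C-Mid with actions {w, y} — two choices.
Eve owns the node after L-k with actions {d, c, e} — three choices.
Eve owns the node after L-h with actions {r, q} — two choices.
A pure strategy fixes one action at each information set independently, so the count is the product 2 × 2 × 3 × 2 = 24.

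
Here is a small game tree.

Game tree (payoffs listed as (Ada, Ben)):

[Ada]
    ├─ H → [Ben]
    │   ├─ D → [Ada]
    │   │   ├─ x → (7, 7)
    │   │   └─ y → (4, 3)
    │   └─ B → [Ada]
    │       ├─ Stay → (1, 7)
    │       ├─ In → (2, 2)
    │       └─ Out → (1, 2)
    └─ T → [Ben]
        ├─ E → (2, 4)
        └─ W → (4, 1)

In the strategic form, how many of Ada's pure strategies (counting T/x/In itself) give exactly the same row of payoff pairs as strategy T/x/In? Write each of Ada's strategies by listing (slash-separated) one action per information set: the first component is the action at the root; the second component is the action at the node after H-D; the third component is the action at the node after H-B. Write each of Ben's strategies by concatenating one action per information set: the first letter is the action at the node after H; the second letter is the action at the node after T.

6

Row for T/x/In (columns DE, DW, BE, BW): (2,4) (4,1) (2,4) (4,1).
Under T/x/In, Ada's choice at the node after H-D and at the node after H-B can never be reached regardless of what Ben does, so varying those choices leaves every outcome unchanged.
Holding the reachable choices fixed and varying the unreachable ones freely already gives 2 × 3 = 6 equivalent strategies.
No other strategy reproduces this row, so those 6 are the full class: T/x/Stay, T/x/In, T/x/Out, T/y/Stay, T/y/In, T/y/Out.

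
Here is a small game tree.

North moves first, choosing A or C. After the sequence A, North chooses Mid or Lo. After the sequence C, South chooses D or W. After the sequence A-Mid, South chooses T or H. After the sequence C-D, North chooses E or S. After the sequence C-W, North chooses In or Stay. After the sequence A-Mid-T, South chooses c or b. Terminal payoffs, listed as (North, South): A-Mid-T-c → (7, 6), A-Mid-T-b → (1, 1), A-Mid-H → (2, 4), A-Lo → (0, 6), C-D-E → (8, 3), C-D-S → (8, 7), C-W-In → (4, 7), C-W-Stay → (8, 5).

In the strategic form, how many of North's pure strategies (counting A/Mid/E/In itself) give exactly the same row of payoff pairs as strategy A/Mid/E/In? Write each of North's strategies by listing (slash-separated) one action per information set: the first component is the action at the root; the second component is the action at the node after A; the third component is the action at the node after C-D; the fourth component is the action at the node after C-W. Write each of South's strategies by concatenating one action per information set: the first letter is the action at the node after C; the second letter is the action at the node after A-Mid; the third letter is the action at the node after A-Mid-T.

4

Row for A/Mid/E/In (columns DTc, DTb, DHc, DHb, WTc, WTb, WHc, WHb): (7,6) (1,1) (2,4) (2,4) (7,6) (1,1) (2,4) (2,4).
Under A/Mid/E/In, North's choice at the node after C-D and at the node after C-W can never be reached regardless of what South does, so varying those choices leaves every outcome unchanged.
Holding the reachable choices fixed and varying the unreachable ones freely already gives 2 × 2 = 4 equivalent strategies.
No other strategy reproduces this row, so those 4 are the full class: A/Mid/E/In, A/Mid/E/Stay, A/Mid/S/In, A/Mid/S/Stay.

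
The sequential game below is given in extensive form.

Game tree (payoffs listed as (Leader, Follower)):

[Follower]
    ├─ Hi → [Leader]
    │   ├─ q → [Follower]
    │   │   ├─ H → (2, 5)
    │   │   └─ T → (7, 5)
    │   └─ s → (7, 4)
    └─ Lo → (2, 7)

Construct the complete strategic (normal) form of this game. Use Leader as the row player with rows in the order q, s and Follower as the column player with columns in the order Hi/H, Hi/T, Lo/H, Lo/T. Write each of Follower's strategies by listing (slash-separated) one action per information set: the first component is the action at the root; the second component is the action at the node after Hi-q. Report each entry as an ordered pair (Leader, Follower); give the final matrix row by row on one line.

q: (2,5) (7,5) (2,7) (2,7) | s: (7,4) (7,4) (2,7) (2,7)

Row q: Hi/H→(2,5), Hi/T→(7,5), Lo/H→(2,7), Lo/T→(2,7)
Row s: Hi/H→(7,4), Hi/T→(7,4), Lo/H→(2,7), Lo/T→(2,7)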